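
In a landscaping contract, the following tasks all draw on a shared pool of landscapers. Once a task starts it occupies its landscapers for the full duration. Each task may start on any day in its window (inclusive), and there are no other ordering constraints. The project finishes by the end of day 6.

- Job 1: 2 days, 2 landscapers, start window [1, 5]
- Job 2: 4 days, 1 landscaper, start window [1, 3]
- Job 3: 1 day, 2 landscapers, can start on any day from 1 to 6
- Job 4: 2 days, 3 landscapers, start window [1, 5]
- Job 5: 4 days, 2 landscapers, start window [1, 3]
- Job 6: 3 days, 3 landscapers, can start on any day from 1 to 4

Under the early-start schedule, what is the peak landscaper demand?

13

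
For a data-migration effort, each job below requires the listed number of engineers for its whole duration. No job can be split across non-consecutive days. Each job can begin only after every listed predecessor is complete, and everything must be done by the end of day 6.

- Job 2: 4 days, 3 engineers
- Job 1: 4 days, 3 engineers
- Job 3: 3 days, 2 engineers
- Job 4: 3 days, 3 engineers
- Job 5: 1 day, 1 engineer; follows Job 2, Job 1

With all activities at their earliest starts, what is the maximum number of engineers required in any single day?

Early-start schedule: Job 2@1, Job 1@1, Job 3@1, Job 4@1, Job 5@5.
Load per day: day 1: 11, day 2: 11, day 3: 11, day 4: 6, day 5: 1, day 6: 0.
Peak is 11.

11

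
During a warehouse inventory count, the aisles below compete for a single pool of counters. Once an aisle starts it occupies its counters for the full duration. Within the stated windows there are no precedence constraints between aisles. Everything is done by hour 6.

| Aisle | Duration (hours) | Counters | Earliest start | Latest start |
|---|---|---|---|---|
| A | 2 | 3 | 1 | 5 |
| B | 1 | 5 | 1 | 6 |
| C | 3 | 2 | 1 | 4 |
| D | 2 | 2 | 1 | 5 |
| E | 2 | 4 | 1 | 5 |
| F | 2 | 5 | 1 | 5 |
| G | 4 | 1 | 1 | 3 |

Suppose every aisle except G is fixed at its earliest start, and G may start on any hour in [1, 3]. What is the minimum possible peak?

21

G@1: h1:22  h2:17  h3:3  h4:1  h5:0  h6:0 → peak 22
G@2: h1:21  h2:17  h3:3  h4:1  h5:1  h6:0 → peak 21
G@3: h1:21  h2:16  h3:3  h4:1  h5:1  h6:1 → peak 21
Best is G@2, peak 21.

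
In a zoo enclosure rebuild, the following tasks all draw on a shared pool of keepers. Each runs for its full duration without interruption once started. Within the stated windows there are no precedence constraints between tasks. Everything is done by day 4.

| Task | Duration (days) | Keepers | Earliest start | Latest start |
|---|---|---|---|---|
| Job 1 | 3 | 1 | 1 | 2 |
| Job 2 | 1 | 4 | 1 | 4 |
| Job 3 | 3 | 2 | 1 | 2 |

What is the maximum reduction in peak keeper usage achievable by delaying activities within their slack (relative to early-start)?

3

Early-start peak: d1:7  d2:3  d3:3  d4:0 ⇒ 7.
Leveled (Job 1@1, Job 2@4, Job 3@1): d1:3  d2:3  d3:3  d4:4 ⇒ 4.
Reduction 7 − 4 = 3.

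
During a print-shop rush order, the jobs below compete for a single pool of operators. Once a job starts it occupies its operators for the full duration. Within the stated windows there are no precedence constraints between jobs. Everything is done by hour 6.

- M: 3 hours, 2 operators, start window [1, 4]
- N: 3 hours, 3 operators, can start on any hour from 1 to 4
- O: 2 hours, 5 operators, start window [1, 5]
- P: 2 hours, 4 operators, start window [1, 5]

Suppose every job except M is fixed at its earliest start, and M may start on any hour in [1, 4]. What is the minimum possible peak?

12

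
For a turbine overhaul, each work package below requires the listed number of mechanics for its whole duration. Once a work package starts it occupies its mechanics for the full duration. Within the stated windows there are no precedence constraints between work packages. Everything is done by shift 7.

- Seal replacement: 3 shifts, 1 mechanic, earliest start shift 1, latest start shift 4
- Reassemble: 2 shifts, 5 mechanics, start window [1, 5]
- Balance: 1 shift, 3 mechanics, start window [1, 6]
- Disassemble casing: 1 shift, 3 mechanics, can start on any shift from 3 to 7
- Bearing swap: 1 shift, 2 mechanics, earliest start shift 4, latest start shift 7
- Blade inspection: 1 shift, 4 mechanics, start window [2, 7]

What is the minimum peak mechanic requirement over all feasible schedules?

Early-start (Seal replacement@1, Reassemble@1, Balance@1, Disassemble casing@3, Bearing swap@4, Blade inspection@2) gives peak 10: s1:9  s2:10  s3:4  s4:2  s5:0  s6:0  s7:0.
Shift Reassemble→4, Bearing swap→6.
Schedule Seal replacement@1, Reassemble@4, Balance@1, Disassemble casing@3, Bearing swap@6, Blade inspection@2: s1:4  s2:5  s3:4  s4:5  s5:5  s6:2  s7:0 — peak 5.

5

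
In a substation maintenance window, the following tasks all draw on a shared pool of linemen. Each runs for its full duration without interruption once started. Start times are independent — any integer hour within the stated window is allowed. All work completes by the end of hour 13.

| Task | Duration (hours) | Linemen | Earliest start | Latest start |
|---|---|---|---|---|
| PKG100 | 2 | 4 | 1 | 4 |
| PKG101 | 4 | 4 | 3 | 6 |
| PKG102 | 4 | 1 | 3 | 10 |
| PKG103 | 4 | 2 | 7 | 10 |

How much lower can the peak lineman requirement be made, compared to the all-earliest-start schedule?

1

Early-start peak: h1:4  h2:4  h3:5  h4:5  h5:5  h6:5  h7:2  h8:2  h9:2  h10:2  h11:0  h12:0  h13:0 ⇒ 5.
Leveled (PKG100@1, PKG101@3, PKG102@7, PKG103@7): h1:4  h2:4  h3:4  h4:4  h5:4  h6:4  h7:3  h8:3  h9:3  h10:3  h11:0  h12:0  h13:0 ⇒ 4.
Reduction 5 − 4 = 1.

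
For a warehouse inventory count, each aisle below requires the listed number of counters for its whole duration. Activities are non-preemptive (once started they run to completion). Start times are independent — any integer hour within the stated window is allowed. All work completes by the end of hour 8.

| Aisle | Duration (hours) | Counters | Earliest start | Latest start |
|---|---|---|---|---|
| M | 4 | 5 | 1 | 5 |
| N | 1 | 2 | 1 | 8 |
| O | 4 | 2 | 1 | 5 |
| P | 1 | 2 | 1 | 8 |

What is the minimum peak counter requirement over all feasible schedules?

Early-start (M@1, N@1, O@1, P@1) gives peak 11: h1:11  h2:7  h3:7  h4:7  h5:0  h6:0  h7:0  h8:0.
Shift N→5, O→5, P→6.
Schedule M@1, N@5, O@5, P@6: h1:5  h2:5  h3:5  h4:5  h5:4  h6:4  h7:2  h8:2 — peak 5.

5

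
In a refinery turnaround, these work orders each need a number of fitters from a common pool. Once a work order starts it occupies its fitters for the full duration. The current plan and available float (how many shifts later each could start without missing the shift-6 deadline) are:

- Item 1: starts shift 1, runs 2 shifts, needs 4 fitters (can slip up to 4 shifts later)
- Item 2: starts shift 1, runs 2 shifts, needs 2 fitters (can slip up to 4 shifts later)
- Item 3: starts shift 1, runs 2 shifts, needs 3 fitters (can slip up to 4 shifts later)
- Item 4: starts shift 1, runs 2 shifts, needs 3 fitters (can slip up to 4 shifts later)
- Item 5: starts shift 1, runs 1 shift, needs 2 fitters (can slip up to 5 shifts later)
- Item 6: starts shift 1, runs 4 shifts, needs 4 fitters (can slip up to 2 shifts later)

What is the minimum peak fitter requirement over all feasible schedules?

8

Early-start (Item 1@1, Item 2@1, Item 3@1, Item 4@1, Item 5@1, Item 6@1) gives peak 18: s1:18  s2:16  s3:4  s4:4  s5:0  s6:0.
Shift Item 3→3, Item 4→5, Item 6→3.
Schedule Item 1@1, Item 2@1, Item 3@3, Item 4@5, Item 5@1, Item 6@3: s1:8  s2:6  s3:7  s4:7  s5:7  s6:7 — peak 8.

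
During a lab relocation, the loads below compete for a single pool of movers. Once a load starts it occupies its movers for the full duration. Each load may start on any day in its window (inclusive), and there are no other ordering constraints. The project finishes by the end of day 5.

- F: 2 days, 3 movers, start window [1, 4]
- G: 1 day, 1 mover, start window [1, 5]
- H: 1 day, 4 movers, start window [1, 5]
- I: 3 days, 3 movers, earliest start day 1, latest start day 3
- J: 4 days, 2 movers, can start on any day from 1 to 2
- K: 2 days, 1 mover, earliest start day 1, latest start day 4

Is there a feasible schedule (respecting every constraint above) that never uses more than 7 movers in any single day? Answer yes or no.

yes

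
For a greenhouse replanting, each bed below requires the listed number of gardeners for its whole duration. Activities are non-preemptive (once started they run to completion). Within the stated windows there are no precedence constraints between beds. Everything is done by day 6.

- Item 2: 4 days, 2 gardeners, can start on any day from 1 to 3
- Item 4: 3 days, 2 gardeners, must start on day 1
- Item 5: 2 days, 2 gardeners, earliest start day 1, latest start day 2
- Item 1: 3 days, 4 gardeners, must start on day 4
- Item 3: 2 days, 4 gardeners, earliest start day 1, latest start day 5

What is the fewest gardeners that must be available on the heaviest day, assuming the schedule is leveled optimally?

8

Early-start (Item 2@1, Item 4@1, Item 5@1, Item 1@4, Item 3@1) gives peak 10: d1:10  d2:10  d3:4  d4:6  d5:4  d6:4.
Shift Item 3→5.
Schedule Item 2@1, Item 4@1, Item 5@1, Item 1@4, Item 3@5: d1:6  d2:6  d3:4  d4:6  d5:8  d6:8 — peak 8.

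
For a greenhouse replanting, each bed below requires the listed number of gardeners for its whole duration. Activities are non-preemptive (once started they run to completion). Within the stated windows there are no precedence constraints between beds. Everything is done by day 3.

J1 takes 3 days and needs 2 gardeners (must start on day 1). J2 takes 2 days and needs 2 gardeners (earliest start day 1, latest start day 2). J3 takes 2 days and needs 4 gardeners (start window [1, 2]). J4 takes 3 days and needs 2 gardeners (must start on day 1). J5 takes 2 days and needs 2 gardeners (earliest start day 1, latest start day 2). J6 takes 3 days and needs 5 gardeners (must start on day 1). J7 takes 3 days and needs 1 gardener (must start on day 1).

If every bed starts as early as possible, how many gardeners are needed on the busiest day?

18

Early-start schedule: J1@1, J2@1, J3@1, J4@1, J5@1, J6@1, J7@1.
Load per day: day 1: 18, day 2: 18, day 3: 10.
Peak is 18.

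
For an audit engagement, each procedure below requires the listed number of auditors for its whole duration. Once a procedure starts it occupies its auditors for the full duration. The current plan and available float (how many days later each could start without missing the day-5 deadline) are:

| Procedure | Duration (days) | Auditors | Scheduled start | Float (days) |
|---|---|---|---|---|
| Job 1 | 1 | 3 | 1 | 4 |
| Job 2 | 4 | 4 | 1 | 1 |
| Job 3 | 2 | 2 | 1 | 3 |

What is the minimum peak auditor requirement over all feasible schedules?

Early-start (Job 1@1, Job 2@1, Job 3@1) gives peak 9: d1:9  d2:6  d3:4  d4:4  d5:0.
Shift Job 2→2.
Schedule Job 1@1, Job 2@2, Job 3@1: d1:5  d2:6  d3:4  d4:4  d5:4 — peak 6.

6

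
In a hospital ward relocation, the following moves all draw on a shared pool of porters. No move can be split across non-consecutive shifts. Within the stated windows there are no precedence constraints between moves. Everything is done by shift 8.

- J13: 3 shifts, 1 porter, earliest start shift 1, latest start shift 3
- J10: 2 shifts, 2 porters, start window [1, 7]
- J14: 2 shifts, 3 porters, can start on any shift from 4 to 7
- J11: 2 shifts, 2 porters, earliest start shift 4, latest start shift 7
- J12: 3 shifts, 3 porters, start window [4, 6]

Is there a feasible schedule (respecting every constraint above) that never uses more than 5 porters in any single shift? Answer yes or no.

Schedule J13@1, J10@1, J14@4, J11@4, J12@6: s1:3  s2:3  s3:1  s4:5  s5:5  s6:3  s7:3  s8:3 — peak 5 ≤ 5.

yes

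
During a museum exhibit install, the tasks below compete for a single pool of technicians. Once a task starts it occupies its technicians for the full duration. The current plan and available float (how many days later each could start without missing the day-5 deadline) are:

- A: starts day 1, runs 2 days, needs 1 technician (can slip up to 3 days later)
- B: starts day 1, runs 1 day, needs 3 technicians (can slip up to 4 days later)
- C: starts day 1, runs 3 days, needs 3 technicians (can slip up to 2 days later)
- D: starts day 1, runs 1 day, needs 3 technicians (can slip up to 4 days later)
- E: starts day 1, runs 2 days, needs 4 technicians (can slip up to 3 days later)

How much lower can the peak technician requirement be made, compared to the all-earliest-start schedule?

8

Early-start peak: d1:14  d2:8  d3:3  d4:0  d5:0 ⇒ 14.
Leveled (A@1, B@3, C@3, D@4, E@1): d1:5  d2:5  d3:6  d4:6  d5:3 ⇒ 6.
Reduction 14 − 6 = 8.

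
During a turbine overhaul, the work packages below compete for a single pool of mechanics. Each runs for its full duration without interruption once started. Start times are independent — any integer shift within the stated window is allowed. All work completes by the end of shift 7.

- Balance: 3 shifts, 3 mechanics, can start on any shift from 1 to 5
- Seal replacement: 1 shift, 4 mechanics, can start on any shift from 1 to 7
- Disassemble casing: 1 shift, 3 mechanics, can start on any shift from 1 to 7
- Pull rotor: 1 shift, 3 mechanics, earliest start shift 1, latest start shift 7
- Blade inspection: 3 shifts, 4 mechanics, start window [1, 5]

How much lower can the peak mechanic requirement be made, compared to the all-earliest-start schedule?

Early-start peak: s1:17  s2:7  s3:7  s4:0  s5:0  s6:0  s7:0 ⇒ 17.
Leveled (Balance@1, Seal replacement@4, Disassemble casing@1, Pull rotor@2, Blade inspection@5): s1:6  s2:6  s3:3  s4:4  s5:4  s6:4  s7:4 ⇒ 6.
Reduction 17 − 6 = 11.

11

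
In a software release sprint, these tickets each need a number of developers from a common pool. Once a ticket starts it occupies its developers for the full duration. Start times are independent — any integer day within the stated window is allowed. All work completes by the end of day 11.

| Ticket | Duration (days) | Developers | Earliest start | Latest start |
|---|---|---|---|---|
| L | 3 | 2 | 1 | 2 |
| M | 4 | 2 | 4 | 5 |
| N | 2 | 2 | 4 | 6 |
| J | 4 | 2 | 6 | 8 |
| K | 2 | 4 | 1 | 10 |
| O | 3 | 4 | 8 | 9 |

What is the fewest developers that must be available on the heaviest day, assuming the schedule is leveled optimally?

6

Schedule L@1, M@4, N@4, J@6, K@1, O@8: d1:6  d2:6  d3:2  d4:4  d5:4  d6:4  d7:4  d8:6  d9:6  d10:4  d11:0 — peak 6.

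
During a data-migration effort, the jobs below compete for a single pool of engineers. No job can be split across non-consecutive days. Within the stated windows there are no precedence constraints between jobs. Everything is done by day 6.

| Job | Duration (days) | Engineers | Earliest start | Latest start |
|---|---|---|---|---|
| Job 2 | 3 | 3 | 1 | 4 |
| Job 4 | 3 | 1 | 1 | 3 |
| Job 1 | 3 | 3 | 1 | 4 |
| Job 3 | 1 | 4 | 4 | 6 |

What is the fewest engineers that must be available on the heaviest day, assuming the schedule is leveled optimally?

7

Schedule Job 2@1, Job 4@1, Job 1@1, Job 3@4: d1:7  d2:7  d3:7  d4:4  d5:0  d6:0 — peak 7.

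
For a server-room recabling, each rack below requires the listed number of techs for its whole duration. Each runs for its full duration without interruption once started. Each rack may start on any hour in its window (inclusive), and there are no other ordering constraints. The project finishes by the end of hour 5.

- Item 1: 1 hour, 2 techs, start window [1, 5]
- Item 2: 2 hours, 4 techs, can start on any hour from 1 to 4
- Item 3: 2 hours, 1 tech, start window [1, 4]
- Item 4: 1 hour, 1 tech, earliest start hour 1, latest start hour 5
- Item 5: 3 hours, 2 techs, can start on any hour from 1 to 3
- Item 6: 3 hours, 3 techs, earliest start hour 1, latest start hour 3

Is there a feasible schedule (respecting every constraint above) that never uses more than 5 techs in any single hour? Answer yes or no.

Total tech-hours = 28; over 5 hours the average is 28/5 > 5, so some hour must exceed 5.

no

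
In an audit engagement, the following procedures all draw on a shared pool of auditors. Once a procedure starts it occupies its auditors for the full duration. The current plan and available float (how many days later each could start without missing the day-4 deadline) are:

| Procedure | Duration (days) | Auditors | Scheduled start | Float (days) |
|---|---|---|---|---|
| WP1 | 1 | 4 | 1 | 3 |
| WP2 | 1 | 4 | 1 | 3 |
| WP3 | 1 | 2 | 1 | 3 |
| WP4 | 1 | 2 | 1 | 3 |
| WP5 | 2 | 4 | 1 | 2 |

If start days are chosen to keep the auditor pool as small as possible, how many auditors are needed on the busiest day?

Early-start (WP1@1, WP2@1, WP3@1, WP4@1, WP5@1) gives peak 16: d1:16  d2:4  d3:0  d4:0.
Shift WP2→2, WP4→2, WP5→3.
Schedule WP1@1, WP2@2, WP3@1, WP4@2, WP5@3: d1:6  d2:6  d3:4  d4:4 — peak 6.

6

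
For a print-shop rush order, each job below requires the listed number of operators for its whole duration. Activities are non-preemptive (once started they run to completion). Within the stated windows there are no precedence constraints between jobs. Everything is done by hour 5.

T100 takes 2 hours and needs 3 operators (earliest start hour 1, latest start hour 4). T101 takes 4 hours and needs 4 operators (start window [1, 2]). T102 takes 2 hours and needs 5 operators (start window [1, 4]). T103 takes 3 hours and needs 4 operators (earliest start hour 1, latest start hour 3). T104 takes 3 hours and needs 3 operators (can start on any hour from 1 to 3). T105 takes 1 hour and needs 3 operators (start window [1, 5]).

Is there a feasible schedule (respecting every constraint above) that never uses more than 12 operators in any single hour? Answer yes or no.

Schedule T100@1, T101@1, T102@1, T103@3, T104@3, T105@5: h1:12  h2:12  h3:11  h4:11  h5:10 — peak 12 ≤ 12.

yes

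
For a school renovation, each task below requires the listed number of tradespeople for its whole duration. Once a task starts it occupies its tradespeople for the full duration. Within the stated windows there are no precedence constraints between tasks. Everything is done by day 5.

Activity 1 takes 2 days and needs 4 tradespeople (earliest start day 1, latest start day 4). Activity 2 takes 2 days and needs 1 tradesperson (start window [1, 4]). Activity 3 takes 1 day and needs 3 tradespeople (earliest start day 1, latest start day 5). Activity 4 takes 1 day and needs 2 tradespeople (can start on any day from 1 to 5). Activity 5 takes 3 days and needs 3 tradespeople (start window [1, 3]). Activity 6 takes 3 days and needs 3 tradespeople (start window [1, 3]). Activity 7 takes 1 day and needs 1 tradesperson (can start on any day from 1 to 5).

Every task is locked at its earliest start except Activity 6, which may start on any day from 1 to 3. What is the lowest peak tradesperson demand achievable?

Activity 6@1: d1:17  d2:11  d3:6  d4:0  d5:0 → peak 17
Activity 6@2: d1:14  d2:11  d3:6  d4:3  d5:0 → peak 14
Activity 6@3: d1:14  d2:8  d3:6  d4:3  d5:3 → peak 14
Best is Activity 6@2, peak 14.

14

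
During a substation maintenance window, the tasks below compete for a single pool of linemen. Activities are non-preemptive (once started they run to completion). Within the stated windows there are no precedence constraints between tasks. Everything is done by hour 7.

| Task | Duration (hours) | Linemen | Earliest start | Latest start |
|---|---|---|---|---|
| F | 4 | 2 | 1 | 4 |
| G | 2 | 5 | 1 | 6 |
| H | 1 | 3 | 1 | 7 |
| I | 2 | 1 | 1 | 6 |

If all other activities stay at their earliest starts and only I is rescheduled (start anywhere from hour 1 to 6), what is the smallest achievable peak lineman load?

I@1: h1:11  h2:8  h3:2  h4:2  h5:0  h6:0  h7:0 → peak 11
I@2: h1:10  h2:8  h3:3  h4:2  h5:0  h6:0  h7:0 → peak 10
I@3: h1:10  h2:7  h3:3  h4:3  h5:0  h6:0  h7:0 → peak 10
I@4: h1:10  h2:7  h3:2  h4:3  h5:1  h6:0  h7:0 → peak 10
I@5: h1:10  h2:7  h3:2  h4:2  h5:1  h6:1  h7:0 → peak 10
I@6: h1:10  h2:7  h3:2  h4:2  h5:0  h6:1  h7:1 → peak 10
Best is I@2, peak 10.

10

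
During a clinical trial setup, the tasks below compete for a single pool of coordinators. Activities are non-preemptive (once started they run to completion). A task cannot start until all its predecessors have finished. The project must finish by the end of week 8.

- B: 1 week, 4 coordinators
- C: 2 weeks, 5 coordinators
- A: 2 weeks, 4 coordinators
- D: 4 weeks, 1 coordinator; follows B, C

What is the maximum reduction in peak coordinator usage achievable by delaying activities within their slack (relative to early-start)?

8

Early-start peak: w1:13  w2:9  w3:1  w4:1  w5:1  w6:1  w7:0  w8:0 ⇒ 13.
Leveled (B@1, C@2, A@4, D@4): w1:4  w2:5  w3:5  w4:5  w5:5  w6:1  w7:1  w8:0 ⇒ 5.
Reduction 13 − 5 = 8.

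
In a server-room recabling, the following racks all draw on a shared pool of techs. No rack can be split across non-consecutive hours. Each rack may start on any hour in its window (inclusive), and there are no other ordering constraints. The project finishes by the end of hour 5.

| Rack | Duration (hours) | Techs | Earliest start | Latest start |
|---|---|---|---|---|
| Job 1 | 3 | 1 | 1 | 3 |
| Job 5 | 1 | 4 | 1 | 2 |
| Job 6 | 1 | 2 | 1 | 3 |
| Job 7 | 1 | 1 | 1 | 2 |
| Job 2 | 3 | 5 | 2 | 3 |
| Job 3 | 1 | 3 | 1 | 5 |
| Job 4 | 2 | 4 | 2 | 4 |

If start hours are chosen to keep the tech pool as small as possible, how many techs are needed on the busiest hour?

9

Early-start (Job 1@1, Job 5@1, Job 6@1, Job 7@1, Job 2@2, Job 3@1, Job 4@2) gives peak 11: h1:11  h2:10  h3:10  h4:5  h5:0.
Shift Job 3→2, Job 4→4.
Schedule Job 1@1, Job 5@1, Job 6@1, Job 7@1, Job 2@2, Job 3@2, Job 4@4: h1:8  h2:9  h3:6  h4:9  h5:4 — peak 9.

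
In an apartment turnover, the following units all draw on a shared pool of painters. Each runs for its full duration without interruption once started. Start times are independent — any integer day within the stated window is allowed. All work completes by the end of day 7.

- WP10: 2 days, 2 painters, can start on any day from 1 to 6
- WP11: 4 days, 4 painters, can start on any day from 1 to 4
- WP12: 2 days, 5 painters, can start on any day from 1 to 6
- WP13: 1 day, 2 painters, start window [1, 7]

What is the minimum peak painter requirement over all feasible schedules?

Early-start (WP10@1, WP11@1, WP12@1, WP13@1) gives peak 13: d1:13  d2:11  d3:4  d4:4  d5:0  d6:0  d7:0.
Shift WP12→5, WP13→3.
Schedule WP10@1, WP11@1, WP12@5, WP13@3: d1:6  d2:6  d3:6  d4:4  d5:5  d6:5  d7:0 — peak 6.

6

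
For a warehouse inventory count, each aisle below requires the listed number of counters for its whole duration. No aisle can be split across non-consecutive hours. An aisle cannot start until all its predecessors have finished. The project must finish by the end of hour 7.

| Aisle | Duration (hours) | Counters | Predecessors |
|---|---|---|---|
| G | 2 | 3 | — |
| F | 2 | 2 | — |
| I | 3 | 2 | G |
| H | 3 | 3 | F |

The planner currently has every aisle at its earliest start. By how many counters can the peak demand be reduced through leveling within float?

0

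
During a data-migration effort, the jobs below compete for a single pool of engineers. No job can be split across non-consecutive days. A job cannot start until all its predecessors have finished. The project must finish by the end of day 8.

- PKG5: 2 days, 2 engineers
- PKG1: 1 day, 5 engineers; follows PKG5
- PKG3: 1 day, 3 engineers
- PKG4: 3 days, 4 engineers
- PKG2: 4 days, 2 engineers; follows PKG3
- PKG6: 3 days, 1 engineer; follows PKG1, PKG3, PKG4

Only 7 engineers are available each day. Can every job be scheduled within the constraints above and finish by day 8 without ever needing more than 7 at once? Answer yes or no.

Schedule PKG5@1, PKG1@4, PKG3@3, PKG4@1, PKG2@4, PKG6@5: d1:6  d2:6  d3:7  d4:7  d5:3  d6:3  d7:3  d8:0 — peak 7 ≤ 7.

yes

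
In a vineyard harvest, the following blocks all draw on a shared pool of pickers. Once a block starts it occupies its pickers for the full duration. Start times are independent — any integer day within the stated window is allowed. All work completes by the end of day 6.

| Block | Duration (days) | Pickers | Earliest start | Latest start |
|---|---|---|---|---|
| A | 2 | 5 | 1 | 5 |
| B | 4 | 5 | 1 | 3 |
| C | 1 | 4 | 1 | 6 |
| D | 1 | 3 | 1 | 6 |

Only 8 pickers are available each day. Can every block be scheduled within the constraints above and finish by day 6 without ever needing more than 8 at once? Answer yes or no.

no

The minimum achievable peak is 9; 8 < 9, so no feasible schedule stays within the cap.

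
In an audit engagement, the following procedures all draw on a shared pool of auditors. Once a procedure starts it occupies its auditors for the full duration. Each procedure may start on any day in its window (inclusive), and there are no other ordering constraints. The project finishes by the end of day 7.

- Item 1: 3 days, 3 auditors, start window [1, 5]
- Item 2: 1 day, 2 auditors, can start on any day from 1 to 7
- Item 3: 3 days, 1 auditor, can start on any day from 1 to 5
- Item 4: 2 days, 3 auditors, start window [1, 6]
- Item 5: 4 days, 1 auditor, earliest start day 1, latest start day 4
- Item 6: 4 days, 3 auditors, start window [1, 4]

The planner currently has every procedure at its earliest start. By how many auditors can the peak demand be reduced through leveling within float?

7

Early-start peak: d1:13  d2:11  d3:8  d4:4  d5:0  d6:0  d7:0 ⇒ 13.
Leveled (Item 1@1, Item 2@1, Item 3@1, Item 4@6, Item 5@2, Item 6@4): d1:6  d2:5  d3:5  d4:4  d5:4  d6:6  d7:6 ⇒ 6.
Reduction 13 − 6 = 7.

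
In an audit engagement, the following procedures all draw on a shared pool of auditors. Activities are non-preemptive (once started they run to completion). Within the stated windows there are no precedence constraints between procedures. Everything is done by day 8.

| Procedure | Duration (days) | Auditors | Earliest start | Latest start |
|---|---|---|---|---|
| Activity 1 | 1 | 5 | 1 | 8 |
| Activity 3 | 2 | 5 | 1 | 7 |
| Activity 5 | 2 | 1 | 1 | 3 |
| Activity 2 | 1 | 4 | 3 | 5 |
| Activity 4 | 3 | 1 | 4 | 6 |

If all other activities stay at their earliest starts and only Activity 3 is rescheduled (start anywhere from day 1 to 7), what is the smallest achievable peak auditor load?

Activity 3@1: d1:11  d2:6  d3:4  d4:1  d5:1  d6:1  d7:0  d8:0 → peak 11
Activity 3@2: d1:6  d2:6  d3:9  d4:1  d5:1  d6:1  d7:0  d8:0 → peak 9
Activity 3@3: d1:6  d2:1  d3:9  d4:6  d5:1  d6:1  d7:0  d8:0 → peak 9
Activity 3@4: d1:6  d2:1  d3:4  d4:6  d5:6  d6:1  d7:0  d8:0 → peak 6
Activity 3@5: d1:6  d2:1  d3:4  d4:1  d5:6  d6:6  d7:0  d8:0 → peak 6
Activity 3@6: d1:6  d2:1  d3:4  d4:1  d5:1  d6:6  d7:5  d8:0 → peak 6
Activity 3@7: d1:6  d2:1  d3:4  d4:1  d5:1  d6:1  d7:5  d8:5 → peak 6
Best is Activity 3@4, peak 6.

6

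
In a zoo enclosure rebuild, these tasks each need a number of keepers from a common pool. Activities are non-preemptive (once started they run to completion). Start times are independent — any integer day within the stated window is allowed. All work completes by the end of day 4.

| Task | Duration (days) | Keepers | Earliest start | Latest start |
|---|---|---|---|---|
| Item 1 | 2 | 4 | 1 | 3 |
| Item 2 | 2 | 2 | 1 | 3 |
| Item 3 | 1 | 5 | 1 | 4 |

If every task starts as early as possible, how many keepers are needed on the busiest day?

11

Early-start schedule: Item 1@1, Item 2@1, Item 3@1.
Load per day: day 1: 11, day 2: 6, day 3: 0, day 4: 0.
Peak is 11.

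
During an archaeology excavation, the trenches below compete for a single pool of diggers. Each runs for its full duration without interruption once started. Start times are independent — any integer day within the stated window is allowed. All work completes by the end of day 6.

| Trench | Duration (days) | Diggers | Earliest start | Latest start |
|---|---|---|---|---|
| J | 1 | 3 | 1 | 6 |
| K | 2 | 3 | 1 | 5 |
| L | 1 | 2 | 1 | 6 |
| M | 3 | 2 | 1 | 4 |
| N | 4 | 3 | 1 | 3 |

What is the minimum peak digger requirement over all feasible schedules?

6

Early-start (J@1, K@1, L@1, M@1, N@1) gives peak 13: d1:13  d2:8  d3:5  d4:3  d5:0  d6:0.
Shift L→2, M→3, N→3.
Schedule J@1, K@1, L@2, M@3, N@3: d1:6  d2:5  d3:5  d4:5  d5:5  d6:3 — peak 6.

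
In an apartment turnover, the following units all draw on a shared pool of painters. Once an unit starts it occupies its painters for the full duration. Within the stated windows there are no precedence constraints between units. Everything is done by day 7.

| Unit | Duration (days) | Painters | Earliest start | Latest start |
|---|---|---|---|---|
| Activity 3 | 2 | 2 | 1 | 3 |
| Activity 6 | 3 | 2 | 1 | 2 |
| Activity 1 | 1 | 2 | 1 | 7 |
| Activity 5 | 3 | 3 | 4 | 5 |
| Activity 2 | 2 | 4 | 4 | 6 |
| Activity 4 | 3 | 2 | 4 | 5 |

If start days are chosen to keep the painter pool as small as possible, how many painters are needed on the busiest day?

Schedule Activity 3@1, Activity 6@1, Activity 1@1, Activity 5@4, Activity 2@4, Activity 4@4: d1:6  d2:4  d3:2  d4:9  d5:9  d6:5  d7:0 — peak 9.

9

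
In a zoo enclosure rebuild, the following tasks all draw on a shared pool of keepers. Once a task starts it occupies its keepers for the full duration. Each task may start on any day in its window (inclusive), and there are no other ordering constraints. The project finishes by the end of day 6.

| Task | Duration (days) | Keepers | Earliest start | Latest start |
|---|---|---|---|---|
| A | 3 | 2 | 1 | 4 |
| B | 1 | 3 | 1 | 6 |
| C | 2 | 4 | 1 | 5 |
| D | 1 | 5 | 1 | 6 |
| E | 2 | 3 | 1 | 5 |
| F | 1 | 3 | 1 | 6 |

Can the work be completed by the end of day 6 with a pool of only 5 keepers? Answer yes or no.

no

Total keeper-days = 31; over 6 days the average is 31/6 > 5, so some day must exceed 5.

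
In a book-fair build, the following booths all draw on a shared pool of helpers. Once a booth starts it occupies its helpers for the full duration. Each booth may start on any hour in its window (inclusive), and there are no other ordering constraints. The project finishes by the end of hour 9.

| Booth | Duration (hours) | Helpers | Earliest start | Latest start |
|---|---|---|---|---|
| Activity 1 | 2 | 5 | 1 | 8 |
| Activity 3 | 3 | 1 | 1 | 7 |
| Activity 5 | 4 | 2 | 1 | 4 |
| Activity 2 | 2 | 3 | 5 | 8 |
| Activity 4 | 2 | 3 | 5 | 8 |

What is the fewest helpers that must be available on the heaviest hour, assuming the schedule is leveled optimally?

5

Early-start (Activity 1@1, Activity 3@1, Activity 5@1, Activity 2@5, Activity 4@5) gives peak 8: h1:8  h2:8  h3:3  h4:2  h5:6  h6:6  h7:0  h8:0  h9:0.
Shift Activity 3→3, Activity 5→3, Activity 2→6, Activity 4→8.
Schedule Activity 1@1, Activity 3@3, Activity 5@3, Activity 2@6, Activity 4@8: h1:5  h2:5  h3:3  h4:3  h5:3  h6:5  h7:3  h8:3  h9:3 — peak 5.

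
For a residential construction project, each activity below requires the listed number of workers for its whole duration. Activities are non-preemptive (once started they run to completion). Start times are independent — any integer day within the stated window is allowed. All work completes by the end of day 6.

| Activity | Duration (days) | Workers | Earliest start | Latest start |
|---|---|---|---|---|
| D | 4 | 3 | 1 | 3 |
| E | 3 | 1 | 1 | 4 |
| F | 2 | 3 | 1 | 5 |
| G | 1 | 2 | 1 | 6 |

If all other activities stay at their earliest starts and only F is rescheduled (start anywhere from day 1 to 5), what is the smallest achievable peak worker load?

6

F@1: d1:9  d2:7  d3:4  d4:3  d5:0  d6:0 → peak 9
F@2: d1:6  d2:7  d3:7  d4:3  d5:0  d6:0 → peak 7
F@3: d1:6  d2:4  d3:7  d4:6  d5:0  d6:0 → peak 7
F@4: d1:6  d2:4  d3:4  d4:6  d5:3  d6:0 → peak 6
F@5: d1:6  d2:4  d3:4  d4:3  d5:3  d6:3 → peak 6
Best is F@4, peak 6.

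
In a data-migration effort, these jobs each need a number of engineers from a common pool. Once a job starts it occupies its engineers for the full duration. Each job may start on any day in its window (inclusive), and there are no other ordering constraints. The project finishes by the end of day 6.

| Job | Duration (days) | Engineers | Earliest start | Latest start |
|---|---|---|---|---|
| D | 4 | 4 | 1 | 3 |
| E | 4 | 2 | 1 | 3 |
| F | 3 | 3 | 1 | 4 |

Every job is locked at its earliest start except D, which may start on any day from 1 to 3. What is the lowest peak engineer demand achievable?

D@1: d1:9  d2:9  d3:9  d4:6  d5:0  d6:0 → peak 9
D@2: d1:5  d2:9  d3:9  d4:6  d5:4  d6:0 → peak 9
D@3: d1:5  d2:5  d3:9  d4:6  d5:4  d6:4 → peak 9
Best is D@1, peak 9.

9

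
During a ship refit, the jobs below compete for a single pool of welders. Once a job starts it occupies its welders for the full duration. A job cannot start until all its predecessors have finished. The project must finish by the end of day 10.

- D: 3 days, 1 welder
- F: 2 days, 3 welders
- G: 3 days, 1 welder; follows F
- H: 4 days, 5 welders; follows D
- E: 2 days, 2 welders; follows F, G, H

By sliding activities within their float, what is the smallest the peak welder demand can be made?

6

Schedule D@1, F@1, G@3, H@4, E@8: d1:4  d2:4  d3:2  d4:6  d5:6  d6:5  d7:5  d8:2  d9:2  d10:0 — peak 6.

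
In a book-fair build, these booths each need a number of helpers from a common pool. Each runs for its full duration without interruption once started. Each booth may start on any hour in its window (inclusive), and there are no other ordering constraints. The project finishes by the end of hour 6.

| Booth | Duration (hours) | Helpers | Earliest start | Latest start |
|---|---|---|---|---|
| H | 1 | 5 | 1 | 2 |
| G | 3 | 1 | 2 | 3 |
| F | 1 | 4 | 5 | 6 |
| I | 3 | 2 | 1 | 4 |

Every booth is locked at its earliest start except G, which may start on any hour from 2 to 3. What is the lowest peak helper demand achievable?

7

G@2: h1:7  h2:3  h3:3  h4:1  h5:4  h6:0 → peak 7
G@3: h1:7  h2:2  h3:3  h4:1  h5:5  h6:0 → peak 7
Best is G@2, peak 7.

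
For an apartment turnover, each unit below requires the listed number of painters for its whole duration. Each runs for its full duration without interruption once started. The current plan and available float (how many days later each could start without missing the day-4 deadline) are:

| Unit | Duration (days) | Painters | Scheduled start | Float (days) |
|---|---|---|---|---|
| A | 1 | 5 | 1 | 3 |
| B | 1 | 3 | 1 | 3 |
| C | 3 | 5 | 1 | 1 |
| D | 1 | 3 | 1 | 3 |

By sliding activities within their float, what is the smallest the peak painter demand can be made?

8

Early-start (A@1, B@1, C@1, D@1) gives peak 16: d1:16  d2:5  d3:5  d4:0.
Shift C→2, D→2.
Schedule A@1, B@1, C@2, D@2: d1:8  d2:8  d3:5  d4:5 — peak 8.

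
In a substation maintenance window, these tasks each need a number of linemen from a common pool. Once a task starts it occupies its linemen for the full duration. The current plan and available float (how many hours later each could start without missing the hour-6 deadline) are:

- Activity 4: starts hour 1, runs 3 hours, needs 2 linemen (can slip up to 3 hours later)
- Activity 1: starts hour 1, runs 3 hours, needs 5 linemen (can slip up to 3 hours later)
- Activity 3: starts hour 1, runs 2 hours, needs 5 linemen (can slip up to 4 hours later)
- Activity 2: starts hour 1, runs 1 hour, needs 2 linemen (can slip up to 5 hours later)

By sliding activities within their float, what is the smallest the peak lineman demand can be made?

7

Early-start (Activity 4@1, Activity 1@1, Activity 3@1, Activity 2@1) gives peak 14: h1:14  h2:12  h3:7  h4:0  h5:0  h6:0.
Shift Activity 3→4, Activity 2→4.
Schedule Activity 4@1, Activity 1@1, Activity 3@4, Activity 2@4: h1:7  h2:7  h3:7  h4:7  h5:5  h6:0 — peak 7.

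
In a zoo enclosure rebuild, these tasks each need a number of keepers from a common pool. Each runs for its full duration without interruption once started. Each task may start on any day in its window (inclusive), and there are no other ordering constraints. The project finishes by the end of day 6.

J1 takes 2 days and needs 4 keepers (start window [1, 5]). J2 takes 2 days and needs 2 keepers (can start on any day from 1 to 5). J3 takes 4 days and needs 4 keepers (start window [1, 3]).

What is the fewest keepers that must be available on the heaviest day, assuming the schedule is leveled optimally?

Early-start (J1@1, J2@1, J3@1) gives peak 10: d1:10  d2:10  d3:4  d4:4  d5:0  d6:0.
Shift J3→3.
Schedule J1@1, J2@1, J3@3: d1:6  d2:6  d3:4  d4:4  d5:4  d6:4 — peak 6.

6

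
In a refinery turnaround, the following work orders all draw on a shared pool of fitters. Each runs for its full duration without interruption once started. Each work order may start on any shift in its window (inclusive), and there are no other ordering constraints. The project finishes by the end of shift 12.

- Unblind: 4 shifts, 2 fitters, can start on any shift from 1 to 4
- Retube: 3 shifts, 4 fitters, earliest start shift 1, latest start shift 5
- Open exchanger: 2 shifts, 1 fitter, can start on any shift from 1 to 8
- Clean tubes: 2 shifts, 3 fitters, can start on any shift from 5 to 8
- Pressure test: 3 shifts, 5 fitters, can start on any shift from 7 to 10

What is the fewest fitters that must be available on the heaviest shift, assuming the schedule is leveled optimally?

5

Early-start (Unblind@1, Retube@1, Open exchanger@1, Clean tubes@5, Pressure test@7) gives peak 7: s1:7  s2:7  s3:6  s4:2  s5:3  s6:3  s7:5  s8:5  s9:5  s10:0  s11:0  s12:0.
Shift Retube→5, Clean tubes→8, Pressure test→10.
Schedule Unblind@1, Retube@5, Open exchanger@1, Clean tubes@8, Pressure test@10: s1:3  s2:3  s3:2  s4:2  s5:4  s6:4  s7:4  s8:3  s9:3  s10:5  s11:5  s12:5 — peak 5.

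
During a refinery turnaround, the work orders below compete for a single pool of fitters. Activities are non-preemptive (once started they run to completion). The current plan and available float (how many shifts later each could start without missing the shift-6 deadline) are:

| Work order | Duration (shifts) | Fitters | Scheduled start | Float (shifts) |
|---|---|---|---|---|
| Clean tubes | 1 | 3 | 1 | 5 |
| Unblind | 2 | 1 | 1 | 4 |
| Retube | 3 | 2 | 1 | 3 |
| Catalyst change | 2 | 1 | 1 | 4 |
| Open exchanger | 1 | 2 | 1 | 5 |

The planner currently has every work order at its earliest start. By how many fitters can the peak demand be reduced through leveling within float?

Early-start peak: s1:9  s2:4  s3:2  s4:0  s5:0  s6:0 ⇒ 9.
Leveled (Clean tubes@1, Unblind@2, Retube@2, Catalyst change@4, Open exchanger@5): s1:3  s2:3  s3:3  s4:3  s5:3  s6:0 ⇒ 3.
Reduction 9 − 3 = 6.

6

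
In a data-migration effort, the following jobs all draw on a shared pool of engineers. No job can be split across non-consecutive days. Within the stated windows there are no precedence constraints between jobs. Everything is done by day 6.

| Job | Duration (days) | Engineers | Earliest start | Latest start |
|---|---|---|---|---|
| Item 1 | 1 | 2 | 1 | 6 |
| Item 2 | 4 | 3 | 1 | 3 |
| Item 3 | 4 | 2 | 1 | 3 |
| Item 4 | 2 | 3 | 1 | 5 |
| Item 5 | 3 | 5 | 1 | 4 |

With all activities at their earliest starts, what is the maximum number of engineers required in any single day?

Early-start schedule: Item 1@1, Item 2@1, Item 3@1, Item 4@1, Item 5@1.
Load per day: day 1: 15, day 2: 13, day 3: 10, day 4: 5, day 5: 0, day 6: 0.
Peak is 15.

15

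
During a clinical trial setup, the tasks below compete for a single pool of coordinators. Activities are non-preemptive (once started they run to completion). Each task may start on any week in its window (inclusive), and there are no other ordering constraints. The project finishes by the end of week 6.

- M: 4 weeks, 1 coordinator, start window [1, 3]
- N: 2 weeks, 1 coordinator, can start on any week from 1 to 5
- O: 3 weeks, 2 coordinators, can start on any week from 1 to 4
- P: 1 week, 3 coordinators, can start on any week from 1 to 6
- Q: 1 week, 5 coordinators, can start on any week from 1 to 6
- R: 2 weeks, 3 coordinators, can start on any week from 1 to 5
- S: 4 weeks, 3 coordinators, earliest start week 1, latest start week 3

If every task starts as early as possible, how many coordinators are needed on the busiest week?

18

Early-start schedule: M@1, N@1, O@1, P@1, Q@1, R@1, S@1.
Load per week: week 1: 18, week 2: 10, week 3: 6, week 4: 4, week 5: 0, week 6: 0.
Peak is 18.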